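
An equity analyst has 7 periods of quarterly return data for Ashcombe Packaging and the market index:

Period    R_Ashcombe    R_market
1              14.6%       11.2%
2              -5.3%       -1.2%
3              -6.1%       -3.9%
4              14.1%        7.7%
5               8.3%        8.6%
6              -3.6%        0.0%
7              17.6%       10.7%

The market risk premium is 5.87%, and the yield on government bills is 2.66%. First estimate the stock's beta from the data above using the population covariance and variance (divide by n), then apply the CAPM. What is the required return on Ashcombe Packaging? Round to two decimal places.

12.09%

Mean R_i = (14.6 − 5.3 − 6.1 + 14.1 + 8.3 − 3.6 + 17.6) / 7 = 5.6571%
Mean R_m = (11.2 − 1.2 − 3.9 + 7.7 + 8.6 + 0.0 + 10.7) / 7 = 4.7286%
Σ(R_i − R̄_i)(R_m − R̄_m) = 374.6886  ⇒  Cov = 374.6886 / 7 = 53.5269
Σ(R_m − R̄_m)² = 233.3143  ⇒  Var(R_m) = 233.3143 / 7 = 33.3306
β = Cov / Var(R_m) = 53.5269 / 33.3306 = 1.6059
E(R) = R_f + β × MRP = 2.66% + 1.6059 × 5.87% = 12.09%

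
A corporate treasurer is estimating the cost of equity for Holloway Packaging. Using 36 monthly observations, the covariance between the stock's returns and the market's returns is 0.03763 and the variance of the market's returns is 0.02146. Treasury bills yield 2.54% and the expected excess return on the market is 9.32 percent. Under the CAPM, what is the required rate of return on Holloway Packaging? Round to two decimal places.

18.88%

β = Cov(R_i, R_m) / Var(R_m) = 0.03763 / 0.02146 = 1.7535
E(R) = R_f + β × MRP = 2.54% + 1.7535 × 9.32% = 18.88%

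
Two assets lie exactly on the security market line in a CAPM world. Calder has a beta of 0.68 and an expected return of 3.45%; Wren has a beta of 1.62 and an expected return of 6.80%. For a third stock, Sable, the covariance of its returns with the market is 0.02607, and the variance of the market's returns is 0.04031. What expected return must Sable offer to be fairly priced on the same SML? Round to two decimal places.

3.33%

MRP = (6.80% − 3.45%) / (1.62 − 0.68) = 3.5638%
R_f = 3.45% − 0.68 × 3.5638% = 1.0266%
β_Sable = Cov / Var(R_m) = 0.02607 / 0.04031 = 0.6467
E(R_Sable) = R_f + β × MRP = 1.0266% + 0.6467 × 3.5638% = 3.33%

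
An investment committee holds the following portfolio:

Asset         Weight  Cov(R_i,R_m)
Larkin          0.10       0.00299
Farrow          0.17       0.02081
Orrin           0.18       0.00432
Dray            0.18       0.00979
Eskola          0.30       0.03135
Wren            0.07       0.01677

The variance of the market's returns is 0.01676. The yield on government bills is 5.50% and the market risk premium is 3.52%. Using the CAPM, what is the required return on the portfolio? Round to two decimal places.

9.06%

β_Larkin = 0.00299 / 0.01676 = 0.1784
β_Farrow = 0.02081 / 0.01676 = 1.2416
β_Orrin = 0.00432 / 0.01676 = 0.2578
β_Dray = 0.00979 / 0.01676 = 0.5841
β_Eskola = 0.03135 / 0.01676 = 1.8705
β_Wren = 0.01677 / 0.01676 = 1.0006
β_P = Σ w_i β_i = 0.10×0.1784 + 0.17×1.2416 + 0.18×0.2578 + 0.18×0.5841 + 0.30×1.8705 + 0.07×1.0006 = 1.0116
E(R_P) = R_f + β_P × MRP = 5.50% + 1.0116 × 3.52% = 9.06%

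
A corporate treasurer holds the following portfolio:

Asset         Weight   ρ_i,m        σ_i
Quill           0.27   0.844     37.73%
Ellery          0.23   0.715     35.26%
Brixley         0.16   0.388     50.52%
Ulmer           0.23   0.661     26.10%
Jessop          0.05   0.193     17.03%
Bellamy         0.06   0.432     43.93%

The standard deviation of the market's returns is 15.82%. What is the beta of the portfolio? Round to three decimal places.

1.441

β_Quill = 0.844 × 37.73% / 15.82% = 2.0129
β_Ellery = 0.715 × 35.26% / 15.82% = 1.5936
β_Brixley = 0.388 × 50.52% / 15.82% = 1.2390
β_Ulmer = 0.661 × 26.10% / 15.82% = 1.0905
β_Jessop = 0.193 × 17.03% / 15.82% = 0.2078
β_Bellamy = 0.432 × 43.93% / 15.82% = 1.1996
β_P = Σ w_i β_i = 0.27×2.0129 + 0.23×1.5936 + 0.16×1.2390 + 0.23×1.0905 + 0.05×0.2078 + 0.06×1.1996 = 1.4414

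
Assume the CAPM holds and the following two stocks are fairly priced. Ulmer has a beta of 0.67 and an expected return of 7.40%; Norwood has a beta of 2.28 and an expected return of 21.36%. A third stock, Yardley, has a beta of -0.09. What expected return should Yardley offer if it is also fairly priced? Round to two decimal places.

MRP (SML slope) = (21.36% − 7.40%) / (2.28 − 0.67) = 13.96% / 1.61 = 8.6708%
R_f (intercept) = 7.40% − 0.67 × 8.6708% = 1.5906%
E(R_Yardley) = R_f + β × MRP = 1.5906% + -0.09 × 8.6708% = 0.81%

0.81%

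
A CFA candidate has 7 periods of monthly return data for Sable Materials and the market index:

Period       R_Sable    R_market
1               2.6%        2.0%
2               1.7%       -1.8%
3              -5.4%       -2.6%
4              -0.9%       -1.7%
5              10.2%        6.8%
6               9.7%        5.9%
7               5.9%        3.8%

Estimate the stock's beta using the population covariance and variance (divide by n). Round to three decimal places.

1.378

Mean R_i = (2.6 + 1.7 − 5.4 − 0.9 + 10.2 + 9.7 + 5.9) / 7 = 3.4000%
Mean R_m = (2.0 − 1.8 − 2.6 − 1.7 + 6.8 + 5.9 + 3.8) / 7 = 1.7714%
Σ(R_i − R̄_i)(R_m − R̄_m) = 124.5600  ⇒  Cov = 124.5600 / 7 = 17.7943
Σ(R_m − R̄_m)² = 90.4143  ⇒  Var(R_m) = 90.4143 / 7 = 12.9163
β = Cov / Var(R_m) = 17.7943 / 12.9163 = 1.3777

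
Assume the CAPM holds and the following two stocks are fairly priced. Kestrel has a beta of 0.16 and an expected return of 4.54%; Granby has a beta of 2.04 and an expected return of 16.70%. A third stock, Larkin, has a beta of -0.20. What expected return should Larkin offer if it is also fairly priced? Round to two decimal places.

2.21%

MRP (SML slope) = (16.70% − 4.54%) / (2.04 − 0.16) = 12.16% / 1.88 = 6.4681%
R_f (intercept) = 4.54% − 0.16 × 6.4681% = 3.5051%
E(R_Larkin) = R_f + β × MRP = 3.5051% + -0.20 × 6.4681% = 2.21%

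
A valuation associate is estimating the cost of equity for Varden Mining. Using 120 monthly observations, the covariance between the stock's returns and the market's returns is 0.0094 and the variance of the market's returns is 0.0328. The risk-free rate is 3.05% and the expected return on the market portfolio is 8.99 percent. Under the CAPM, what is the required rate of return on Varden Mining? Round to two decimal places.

β = Cov(R_i, R_m) / Var(R_m) = 0.0094 / 0.0328 = 0.2866
MRP = 8.99% − 3.05% = 5.94%
E(R) = R_f + β × MRP = 3.05% + 0.2866 × 5.94% = 4.75%

4.75%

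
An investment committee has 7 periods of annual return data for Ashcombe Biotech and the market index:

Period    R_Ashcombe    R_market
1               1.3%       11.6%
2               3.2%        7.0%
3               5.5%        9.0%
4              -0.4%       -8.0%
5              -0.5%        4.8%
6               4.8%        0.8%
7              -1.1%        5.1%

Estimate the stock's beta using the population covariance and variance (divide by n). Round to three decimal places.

0.124

Mean R_i = (1.3 + 3.2 + 5.5 − 0.4 − 0.5 + 4.8 − 1.1) / 7 = 1.8286%
Mean R_m = (11.6 + 7.0 + 9.0 − 8.0 + 4.8 + 0.8 + 5.1) / 7 = 4.3286%
Σ(R_i − R̄_i)(R_m − R̄_m) = 30.6043  ⇒  Cov = 30.6043 / 7 = 4.3720
Σ(R_m − R̄_m)² = 247.0943  ⇒  Var(R_m) = 247.0943 / 7 = 35.2992
β = Cov / Var(R_m) = 4.3720 / 35.2992 = 0.1239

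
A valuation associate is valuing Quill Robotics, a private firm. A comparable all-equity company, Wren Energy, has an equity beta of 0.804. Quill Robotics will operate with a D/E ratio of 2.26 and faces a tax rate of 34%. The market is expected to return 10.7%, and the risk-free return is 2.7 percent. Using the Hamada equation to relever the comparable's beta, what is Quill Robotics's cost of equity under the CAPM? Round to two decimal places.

β_L = β_U × [1 + (1 − t)(D/E)] = 0.804 × [1 + (1 − 0.34) × 2.26]
    = 0.804 × [1 + 0.66 × 2.26] = 0.804 × 2.4916 = 2.0032
MRP = 10.7% − 2.7% = 8.00%
E(R) = R_f + β_L × MRP = 2.7% + 2.0032 × 8.0% = 18.73%

18.73%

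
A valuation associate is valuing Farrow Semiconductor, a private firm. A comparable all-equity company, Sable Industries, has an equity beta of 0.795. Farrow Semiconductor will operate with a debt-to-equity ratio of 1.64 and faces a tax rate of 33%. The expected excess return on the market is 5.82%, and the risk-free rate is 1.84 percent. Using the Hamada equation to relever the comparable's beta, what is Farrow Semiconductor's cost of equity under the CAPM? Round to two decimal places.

11.55%

β_L = β_U × [1 + (1 − t)(D/E)] = 0.795 × [1 + (1 − 0.33) × 1.64]
    = 0.795 × [1 + 0.67 × 1.64] = 0.795 × 2.0988 = 1.6685
E(R) = R_f + β_L × MRP = 1.84% + 1.6685 × 5.82% = 11.55%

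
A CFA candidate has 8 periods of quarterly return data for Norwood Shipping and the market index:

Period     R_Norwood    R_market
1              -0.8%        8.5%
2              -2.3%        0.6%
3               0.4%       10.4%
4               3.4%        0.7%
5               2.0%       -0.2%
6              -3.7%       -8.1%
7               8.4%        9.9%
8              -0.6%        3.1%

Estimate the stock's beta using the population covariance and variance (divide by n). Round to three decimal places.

0.318

Mean R_i = (-0.8 − 2.3 + 0.4 + 3.4 + 2.0 − 3.7 + 8.4 − 0.6) / 8 = 0.8500%
Mean R_m = (8.5 + 0.6 + 10.4 + 0.7 − 0.2 − 8.1 + 9.9 + 3.1) / 8 = 3.1125%
Σ(R_i − R̄_i)(R_m − R̄_m) = 88.0650  ⇒  Cov = 88.0650 / 8 = 11.0081
Σ(R_m − R̄_m)² = 277.0288  ⇒  Var(R_m) = 277.0288 / 8 = 34.6286
β = Cov / Var(R_m) = 11.0081 / 34.6286 = 0.3179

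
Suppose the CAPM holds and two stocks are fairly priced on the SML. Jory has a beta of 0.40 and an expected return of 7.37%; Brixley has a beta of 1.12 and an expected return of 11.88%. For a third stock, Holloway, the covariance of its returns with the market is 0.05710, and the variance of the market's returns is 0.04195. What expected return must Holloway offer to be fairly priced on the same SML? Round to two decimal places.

MRP = (11.88% − 7.37%) / (1.12 − 0.40) = 6.2639%
R_f = 7.37% − 0.40 × 6.2639% = 4.8644%
β_Holloway = Cov / Var(R_m) = 0.05710 / 0.04195 = 1.3611
E(R_Holloway) = R_f + β × MRP = 4.8644% + 1.3611 × 6.2639% = 13.39%

13.39%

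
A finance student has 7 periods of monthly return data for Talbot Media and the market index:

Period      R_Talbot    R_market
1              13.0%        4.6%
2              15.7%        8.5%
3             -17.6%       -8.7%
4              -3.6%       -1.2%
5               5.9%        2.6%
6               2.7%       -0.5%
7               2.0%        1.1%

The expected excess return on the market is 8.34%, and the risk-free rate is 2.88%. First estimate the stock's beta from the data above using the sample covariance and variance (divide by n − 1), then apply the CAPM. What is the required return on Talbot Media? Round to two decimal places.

19.78%

Mean R_i = (13.0 + 15.7 − 17.6 − 3.6 + 5.9 + 2.7 + 2.0) / 7 = 2.5857%
Mean R_m = (4.6 + 8.5 − 8.7 − 1.2 + 2.6 − 0.5 + 1.1) / 7 = 0.9143%
Σ(R_i − R̄_i)(R_m − R̄_m) = 350.3314  ⇒  Cov = 350.3314 / 6 = 58.3886
Σ(R_m − R̄_m)² = 172.9086  ⇒  Var(R_m) = 172.9086 / 6 = 28.8181
β = Cov / Var(R_m) = 58.3886 / 28.8181 = 2.0261
E(R) = R_f + β × MRP = 2.88% + 2.0261 × 8.34% = 19.78%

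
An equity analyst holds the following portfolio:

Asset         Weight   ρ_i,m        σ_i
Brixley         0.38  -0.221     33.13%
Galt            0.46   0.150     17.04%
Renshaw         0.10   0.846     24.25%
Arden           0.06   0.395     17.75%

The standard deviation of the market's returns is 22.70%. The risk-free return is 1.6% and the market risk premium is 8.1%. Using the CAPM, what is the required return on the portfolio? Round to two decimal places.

1.91%

β_Brixley = -0.221 × 33.13% / 22.70% = -0.3225
β_Galt = 0.150 × 17.04% / 22.70% = 0.1126
β_Renshaw = 0.846 × 24.25% / 22.70% = 0.9038
β_Arden = 0.395 × 17.75% / 22.70% = 0.3089
β_P = Σ w_i β_i = 0.38×-0.3225 + 0.46×0.1126 + 0.10×0.9038 + 0.06×0.3089 = 0.0382
E(R_P) = R_f + β_P × MRP = 1.6% + 0.0382 × 8.1% = 1.91%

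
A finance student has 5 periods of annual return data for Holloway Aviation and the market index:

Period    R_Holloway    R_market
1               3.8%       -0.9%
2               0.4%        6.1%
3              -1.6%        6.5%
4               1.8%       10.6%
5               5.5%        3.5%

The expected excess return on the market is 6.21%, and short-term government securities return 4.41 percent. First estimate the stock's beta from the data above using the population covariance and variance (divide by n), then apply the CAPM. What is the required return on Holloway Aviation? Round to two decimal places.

2.32%

Mean R_i = (3.8 + 0.4 − 1.6 + 1.8 + 5.5) / 5 = 1.9800%
Mean R_m = (-0.9 + 6.1 + 6.5 + 10.6 + 3.5) / 5 = 5.1600%
Σ(R_i − R̄_i)(R_m − R̄_m) = -24.1340  ⇒  Cov = -24.1340 / 5 = -4.8268
Σ(R_m − R̄_m)² = 71.7520  ⇒  Var(R_m) = 71.7520 / 5 = 14.3504
β = Cov / Var(R_m) = -4.8268 / 14.3504 = -0.3364
E(R) = R_f + β × MRP = 4.41% + -0.3364 × 6.21% = 2.32%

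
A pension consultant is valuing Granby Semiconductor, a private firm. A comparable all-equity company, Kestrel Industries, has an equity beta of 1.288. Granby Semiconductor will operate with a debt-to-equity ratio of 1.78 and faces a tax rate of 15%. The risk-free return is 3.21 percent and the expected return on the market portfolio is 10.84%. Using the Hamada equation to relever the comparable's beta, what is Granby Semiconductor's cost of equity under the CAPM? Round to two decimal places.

27.91%

β_L = β_U × [1 + (1 − t)(D/E)] = 1.288 × [1 + (1 − 0.15) × 1.78]
    = 1.288 × [1 + 0.85 × 1.78] = 1.288 × 2.5130 = 3.2367
MRP = 10.84% − 3.21% = 7.63%
E(R) = R_f + β_L × MRP = 3.21% + 3.2367 × 7.63% = 27.91%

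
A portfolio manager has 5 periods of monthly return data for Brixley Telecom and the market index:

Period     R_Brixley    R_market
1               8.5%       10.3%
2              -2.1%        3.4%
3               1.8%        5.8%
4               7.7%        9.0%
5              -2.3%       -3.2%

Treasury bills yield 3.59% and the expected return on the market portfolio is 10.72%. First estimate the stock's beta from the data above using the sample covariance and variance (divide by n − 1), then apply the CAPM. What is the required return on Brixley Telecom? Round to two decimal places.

9.74%

Mean R_i = (8.5 − 2.1 + 1.8 + 7.7 − 2.3) / 5 = 2.7200%
Mean R_m = (10.3 + 3.4 + 5.8 + 9.0 − 3.2) / 5 = 5.0600%
Σ(R_i − R̄_i)(R_m − R̄_m) = 98.6940  ⇒  Cov = 98.6940 / 4 = 24.6735
Σ(R_m − R̄_m)² = 114.5120  ⇒  Var(R_m) = 114.5120 / 4 = 28.6280
β = Cov / Var(R_m) = 24.6735 / 28.6280 = 0.8619
MRP = 10.72% − 3.59% = 7.13%
E(R) = R_f + β × MRP = 3.59% + 0.8619 × 7.13% = 9.74%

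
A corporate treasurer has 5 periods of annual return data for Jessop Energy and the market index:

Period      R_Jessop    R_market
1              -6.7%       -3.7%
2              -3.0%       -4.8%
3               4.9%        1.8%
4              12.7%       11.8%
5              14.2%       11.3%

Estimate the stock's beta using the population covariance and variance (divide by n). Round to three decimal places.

Mean R_i = (-6.7 − 3.0 + 4.9 + 12.7 + 14.2) / 5 = 4.4200%
Mean R_m = (-3.7 − 4.8 + 1.8 + 11.8 + 11.3) / 5 = 3.2800%
Σ(R_i − R̄_i)(R_m − R̄_m) = 285.8420  ⇒  Cov = 285.8420 / 5 = 57.1684
Σ(R_m − R̄_m)² = 253.1080  ⇒  Var(R_m) = 253.1080 / 5 = 50.6216
β = Cov / Var(R_m) = 57.1684 / 50.6216 = 1.1293

1.129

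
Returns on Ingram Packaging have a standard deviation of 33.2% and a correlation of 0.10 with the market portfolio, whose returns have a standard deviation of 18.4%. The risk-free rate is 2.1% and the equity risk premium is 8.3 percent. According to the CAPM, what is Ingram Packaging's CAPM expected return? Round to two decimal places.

β = ρ × σ_i / σ_m = 0.10 × 33.2% / 18.4% = 0.1804
E(R) = 2.1% + 0.1804 × 8.3% = 3.60%

3.60%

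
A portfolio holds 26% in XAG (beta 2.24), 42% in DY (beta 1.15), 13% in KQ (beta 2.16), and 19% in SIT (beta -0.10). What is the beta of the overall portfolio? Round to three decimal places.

1.327

β_P = Σ w_i β_i = 0.26×2.24 + 0.42×1.15 + 0.13×2.16 + 0.19×-0.10 = 1.3272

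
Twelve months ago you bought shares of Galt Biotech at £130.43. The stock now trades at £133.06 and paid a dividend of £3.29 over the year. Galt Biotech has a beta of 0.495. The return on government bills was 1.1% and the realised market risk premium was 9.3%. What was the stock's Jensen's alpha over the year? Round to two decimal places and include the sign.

Realised HPR = (P1 + D1 − P0) / P0 = (133.06 + 3.29 − 130.43) / 130.43 = 5.92 / 130.43 = 4.5388%
CAPM required = R_f + β·MRP = 1.1% + 0.495 × 9.3% = 5.7035%
α = realised − required = 4.5388% − 5.7035% = -1.16%

-1.16%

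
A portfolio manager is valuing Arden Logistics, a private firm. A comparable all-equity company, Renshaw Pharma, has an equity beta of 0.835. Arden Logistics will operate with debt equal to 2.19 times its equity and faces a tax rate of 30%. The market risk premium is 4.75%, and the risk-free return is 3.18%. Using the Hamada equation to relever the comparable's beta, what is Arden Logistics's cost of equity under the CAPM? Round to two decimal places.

13.23%

β_L = β_U × [1 + (1 − t)(D/E)] = 0.835 × [1 + (1 − 0.30) × 2.19]
    = 0.835 × [1 + 0.70 × 2.19] = 0.835 × 2.5330 = 2.1151
E(R) = R_f + β_L × MRP = 3.18% + 2.1151 × 4.75% = 13.23%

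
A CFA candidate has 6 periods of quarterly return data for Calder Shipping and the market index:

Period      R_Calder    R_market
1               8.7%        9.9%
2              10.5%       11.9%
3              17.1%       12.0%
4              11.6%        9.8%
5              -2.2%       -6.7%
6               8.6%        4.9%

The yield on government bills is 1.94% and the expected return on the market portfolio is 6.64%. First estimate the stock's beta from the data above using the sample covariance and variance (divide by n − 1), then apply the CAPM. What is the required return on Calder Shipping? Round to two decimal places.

5.75%

Mean R_i = (8.7 + 10.5 + 17.1 + 11.6 − 2.2 + 8.6) / 6 = 9.0500%
Mean R_m = (9.9 + 11.9 + 12.0 + 9.8 − 6.7 + 4.9) / 6 = 6.9667%
Σ(R_i − R̄_i)(R_m − R̄_m) = 208.5500  ⇒  Cov = 208.5500 / 5 = 41.7100
Σ(R_m − R̄_m)² = 257.3533  ⇒  Var(R_m) = 257.3533 / 5 = 51.4707
β = Cov / Var(R_m) = 41.7100 / 51.4707 = 0.8104
MRP = 6.64% − 1.94% = 4.70%
E(R) = R_f + β × MRP = 1.94% + 0.8104 × 4.70% = 5.75%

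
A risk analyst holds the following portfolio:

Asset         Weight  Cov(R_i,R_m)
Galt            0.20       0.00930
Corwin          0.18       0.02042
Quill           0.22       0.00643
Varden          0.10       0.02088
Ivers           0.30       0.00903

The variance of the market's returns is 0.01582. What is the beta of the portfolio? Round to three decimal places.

β_Galt = 0.00930 / 0.01582 = 0.5879
β_Corwin = 0.02042 / 0.01582 = 1.2908
β_Quill = 0.00643 / 0.01582 = 0.4064
β_Varden = 0.02088 / 0.01582 = 1.3198
β_Ivers = 0.00903 / 0.01582 = 0.5708
β_P = Σ w_i β_i = 0.20×0.5879 + 0.18×1.2908 + 0.22×0.4064 + 0.10×1.3198 + 0.30×0.5708 = 0.7426

0.743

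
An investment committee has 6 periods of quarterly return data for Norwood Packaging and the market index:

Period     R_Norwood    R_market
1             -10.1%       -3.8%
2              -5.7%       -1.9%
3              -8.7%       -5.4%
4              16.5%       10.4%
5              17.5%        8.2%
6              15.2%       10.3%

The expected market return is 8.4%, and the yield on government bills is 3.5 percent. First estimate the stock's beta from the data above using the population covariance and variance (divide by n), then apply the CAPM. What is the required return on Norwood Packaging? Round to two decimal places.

12.28%

Mean R_i = (-10.1 − 5.7 − 8.7 + 16.5 + 17.5 + 15.2) / 6 = 4.1167%
Mean R_m = (-3.8 − 1.9 − 5.4 + 10.4 + 8.2 + 10.3) / 6 = 2.9667%
Σ(R_i − R̄_i)(R_m − R̄_m) = 494.5733  ⇒  Cov = 494.5733 / 6 = 82.4289
Σ(R_m − R̄_m)² = 275.8933  ⇒  Var(R_m) = 275.8933 / 6 = 45.9822
β = Cov / Var(R_m) = 82.4289 / 45.9822 = 1.7926
MRP = 8.4% − 3.5% = 4.90%
E(R) = R_f + β × MRP = 3.5% + 1.7926 × 4.9% = 12.28%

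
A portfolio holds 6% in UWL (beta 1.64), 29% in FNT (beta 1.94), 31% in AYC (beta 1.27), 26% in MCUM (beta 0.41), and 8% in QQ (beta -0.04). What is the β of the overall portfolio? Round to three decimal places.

β_P = Σ w_i β_i = 0.06×1.64 + 0.29×1.94 + 0.31×1.27 + 0.26×0.41 + 0.08×-0.04 = 1.1581

1.158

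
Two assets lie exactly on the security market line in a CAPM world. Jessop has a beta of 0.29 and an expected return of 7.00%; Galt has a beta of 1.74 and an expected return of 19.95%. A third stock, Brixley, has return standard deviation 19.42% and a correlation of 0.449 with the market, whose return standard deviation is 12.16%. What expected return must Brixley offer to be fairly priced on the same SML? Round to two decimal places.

10.81%

MRP = (19.95% − 7.00%) / (1.74 − 0.29) = 8.9310%
R_f = 7.00% − 0.29 × 8.9310% = 4.4100%
β_Brixley = ρ·σ_i/σ_m = 0.449 × 19.42 / 12.16 = 0.7171
E(R_Brixley) = R_f + β × MRP = 4.4100% + 0.7171 × 8.9310% = 10.81%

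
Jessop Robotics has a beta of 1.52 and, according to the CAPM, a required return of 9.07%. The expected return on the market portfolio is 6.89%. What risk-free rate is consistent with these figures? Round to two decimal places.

2.70%

E(R) = R_f + β(E(R_m) − R_f) = R_f(1 − β) + β·E(R_m)
9.07% = R_f × (1 − 1.52) + 1.52 × 6.89%
9.07% = R_f × -0.52 + 10.4728%
R_f = (9.07% − 10.4728%) / -0.52 = 2.70%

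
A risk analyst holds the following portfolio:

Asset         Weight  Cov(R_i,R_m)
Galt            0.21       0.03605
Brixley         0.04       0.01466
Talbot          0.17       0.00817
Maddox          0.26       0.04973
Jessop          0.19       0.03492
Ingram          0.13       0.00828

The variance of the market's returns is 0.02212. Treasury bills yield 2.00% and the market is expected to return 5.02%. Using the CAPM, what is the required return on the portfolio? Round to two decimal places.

6.12%

β_Galt = 0.03605 / 0.02212 = 1.6297
β_Brixley = 0.01466 / 0.02212 = 0.6627
β_Talbot = 0.00817 / 0.02212 = 0.3693
β_Maddox = 0.04973 / 0.02212 = 2.2482
β_Jessop = 0.03492 / 0.02212 = 1.5787
β_Ingram = 0.00828 / 0.02212 = 0.3743
β_P = Σ w_i β_i = 0.21×1.6297 + 0.04×0.6627 + 0.17×0.3693 + 0.26×2.2482 + 0.19×1.5787 + 0.13×0.3743 = 1.3647
MRP = 5.02% − 2.00% = 3.02%
E(R_P) = R_f + β_P × MRP = 2.00% + 1.3647 × 3.02% = 6.12%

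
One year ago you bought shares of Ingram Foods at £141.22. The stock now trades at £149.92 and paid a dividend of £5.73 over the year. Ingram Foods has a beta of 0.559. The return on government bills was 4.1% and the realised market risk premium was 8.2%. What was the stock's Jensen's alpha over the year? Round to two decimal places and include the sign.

Realised HPR = (P1 + D1 − P0) / P0 = (149.92 + 5.73 − 141.22) / 141.22 = 14.43 / 141.22 = 10.2181%
CAPM required = R_f + β·MRP = 4.1% + 0.559 × 8.2% = 8.6838%
α = realised − required = 10.2181% − 8.6838% = +1.53%

+1.53%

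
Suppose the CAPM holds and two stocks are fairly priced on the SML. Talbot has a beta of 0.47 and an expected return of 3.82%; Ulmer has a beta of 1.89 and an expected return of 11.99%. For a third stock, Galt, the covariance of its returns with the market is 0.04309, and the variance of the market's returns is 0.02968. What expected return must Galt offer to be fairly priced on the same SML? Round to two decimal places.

9.47%

MRP = (11.99% − 3.82%) / (1.89 − 0.47) = 5.7535%
R_f = 3.82% − 0.47 × 5.7535% = 1.1159%
β_Galt = Cov / Var(R_m) = 0.04309 / 0.02968 = 1.4518
E(R_Galt) = R_f + β × MRP = 1.1159% + 1.4518 × 5.7535% = 9.47%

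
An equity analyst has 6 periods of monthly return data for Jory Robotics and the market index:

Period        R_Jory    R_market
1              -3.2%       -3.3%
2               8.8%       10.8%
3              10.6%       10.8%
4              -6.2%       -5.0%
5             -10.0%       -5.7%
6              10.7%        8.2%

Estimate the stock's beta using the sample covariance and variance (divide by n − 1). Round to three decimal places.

1.123

Mean R_i = (-3.2 + 8.8 + 10.6 − 6.2 − 10.0 + 10.7) / 6 = 1.7833%
Mean R_m = (-3.3 + 10.8 + 10.8 − 5.0 − 5.7 + 8.2) / 6 = 2.6333%
Σ(R_i − R̄_i)(R_m − R̄_m) = 367.6433  ⇒  Cov = 367.6433 / 5 = 73.5287
Σ(R_m − R̄_m)² = 327.2933  ⇒  Var(R_m) = 327.2933 / 5 = 65.4587
β = Cov / Var(R_m) = 73.5287 / 65.4587 = 1.1233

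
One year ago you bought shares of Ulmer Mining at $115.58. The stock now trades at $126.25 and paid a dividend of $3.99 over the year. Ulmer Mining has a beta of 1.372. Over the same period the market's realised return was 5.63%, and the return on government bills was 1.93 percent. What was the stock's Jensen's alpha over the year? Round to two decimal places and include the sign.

Realised HPR = (P1 + D1 − P0) / P0 = (126.25 + 3.99 − 115.58) / 115.58 = 14.66 / 115.58 = 12.6839%
MRP = 5.63% − 1.93% = 3.70%
CAPM required = R_f + β·MRP = 1.93% + 1.372 × 3.70% = 7.00640%
α = realised − required = 12.6839% − 7.00640% = +5.68%

+5.68%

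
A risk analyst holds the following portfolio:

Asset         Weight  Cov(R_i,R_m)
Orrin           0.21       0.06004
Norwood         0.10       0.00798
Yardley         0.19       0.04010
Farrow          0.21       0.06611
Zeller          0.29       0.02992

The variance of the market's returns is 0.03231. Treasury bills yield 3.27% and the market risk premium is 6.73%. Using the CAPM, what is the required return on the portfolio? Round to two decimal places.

12.35%

β_Orrin = 0.06004 / 0.03231 = 1.8582
β_Norwood = 0.00798 / 0.03231 = 0.2470
β_Yardley = 0.04010 / 0.03231 = 1.2411
β_Farrow = 0.06611 / 0.03231 = 2.0461
β_Zeller = 0.02992 / 0.03231 = 0.9260
β_P = Σ w_i β_i = 0.21×1.8582 + 0.10×0.2470 + 0.19×1.2411 + 0.21×2.0461 + 0.29×0.9260 = 1.3490
E(R_P) = R_f + β_P × MRP = 3.27% + 1.3490 × 6.73% = 12.35%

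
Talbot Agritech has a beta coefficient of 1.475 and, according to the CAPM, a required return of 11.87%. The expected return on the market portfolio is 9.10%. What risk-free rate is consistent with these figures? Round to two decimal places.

3.27%

E(R) = R_f + β(E(R_m) − R_f) = R_f(1 − β) + β·E(R_m)
11.87% = R_f × (1 − 1.475) + 1.475 × 9.10%
11.87% = R_f × -0.475 + 13.42250%
R_f = (11.87% − 13.42250%) / -0.475 = 3.27%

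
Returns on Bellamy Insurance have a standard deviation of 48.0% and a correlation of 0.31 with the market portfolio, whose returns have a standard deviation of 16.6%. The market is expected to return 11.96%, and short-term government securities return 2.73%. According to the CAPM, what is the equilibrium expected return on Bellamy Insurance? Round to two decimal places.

11.00%

β = ρ × σ_i / σ_m = 0.31 × 48.0% / 16.6% = 0.8964
MRP = 11.96% − 2.73% = 9.23%
E(R) = 2.73% + 0.8964 × 9.23% = 11.00%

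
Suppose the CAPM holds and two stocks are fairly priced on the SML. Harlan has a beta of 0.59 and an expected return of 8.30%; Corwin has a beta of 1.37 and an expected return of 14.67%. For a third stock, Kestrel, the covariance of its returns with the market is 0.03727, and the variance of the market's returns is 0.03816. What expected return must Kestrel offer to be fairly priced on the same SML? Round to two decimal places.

MRP = (14.67% − 8.30%) / (1.37 − 0.59) = 8.1667%
R_f = 8.30% − 0.59 × 8.1667% = 3.4816%
β_Kestrel = Cov / Var(R_m) = 0.03727 / 0.03816 = 0.9767
E(R_Kestrel) = R_f + β × MRP = 3.4816% + 0.9767 × 8.1667% = 11.46%

11.46%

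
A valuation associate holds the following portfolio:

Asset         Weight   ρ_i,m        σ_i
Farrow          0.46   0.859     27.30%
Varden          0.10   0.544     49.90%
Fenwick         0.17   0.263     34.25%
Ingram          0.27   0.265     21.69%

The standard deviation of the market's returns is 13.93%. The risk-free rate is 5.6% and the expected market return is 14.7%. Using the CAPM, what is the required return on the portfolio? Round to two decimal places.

β_Farrow = 0.859 × 27.30% / 13.93% = 1.6835
β_Varden = 0.544 × 49.90% / 13.93% = 1.9487
β_Fenwick = 0.263 × 34.25% / 13.93% = 0.6466
β_Ingram = 0.265 × 21.69% / 13.93% = 0.4126
β_P = Σ w_i β_i = 0.46×1.6835 + 0.10×1.9487 + 0.17×0.6466 + 0.27×0.4126 = 1.1906
MRP = 14.7% − 5.6% = 9.10%
E(R_P) = R_f + β_P × MRP = 5.6% + 1.1906 × 9.1% = 16.43%

16.43%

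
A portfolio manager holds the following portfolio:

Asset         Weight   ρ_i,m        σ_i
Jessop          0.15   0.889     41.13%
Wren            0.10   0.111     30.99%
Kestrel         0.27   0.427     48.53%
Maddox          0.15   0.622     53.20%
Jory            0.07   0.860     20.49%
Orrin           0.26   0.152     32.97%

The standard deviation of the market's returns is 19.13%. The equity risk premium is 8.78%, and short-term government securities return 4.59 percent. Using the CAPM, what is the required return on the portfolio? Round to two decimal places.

β_Jessop = 0.889 × 41.13% / 19.13% = 1.9114
β_Wren = 0.111 × 30.99% / 19.13% = 0.1798
β_Kestrel = 0.427 × 48.53% / 19.13% = 1.0832
β_Maddox = 0.622 × 53.20% / 19.13% = 1.7298
β_Jory = 0.860 × 20.49% / 19.13% = 0.9211
β_Orrin = 0.152 × 32.97% / 19.13% = 0.2620
β_P = Σ w_i β_i = 0.15×1.9114 + 0.10×0.1798 + 0.27×1.0832 + 0.15×1.7298 + 0.07×0.9211 + 0.26×0.2620 = 0.9892
E(R_P) = R_f + β_P × MRP = 4.59% + 0.9892 × 8.78% = 13.28%

13.28%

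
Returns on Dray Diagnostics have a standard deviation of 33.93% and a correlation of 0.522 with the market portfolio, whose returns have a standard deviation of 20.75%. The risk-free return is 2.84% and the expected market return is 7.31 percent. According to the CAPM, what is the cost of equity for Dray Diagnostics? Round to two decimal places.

6.66%

β = ρ × σ_i / σ_m = 0.522 × 33.93% / 20.75% = 0.8536
MRP = 7.31% − 2.84% = 4.47%
E(R) = 2.84% + 0.8536 × 4.47% = 6.66%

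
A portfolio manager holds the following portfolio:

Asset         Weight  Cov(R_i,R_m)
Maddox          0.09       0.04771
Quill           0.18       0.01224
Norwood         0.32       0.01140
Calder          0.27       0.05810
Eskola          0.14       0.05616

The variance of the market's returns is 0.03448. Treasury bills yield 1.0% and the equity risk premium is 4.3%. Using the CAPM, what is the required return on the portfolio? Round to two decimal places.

5.20%

β_Maddox = 0.04771 / 0.03448 = 1.3837
β_Quill = 0.01224 / 0.03448 = 0.3550
β_Norwood = 0.01140 / 0.03448 = 0.3306
β_Calder = 0.05810 / 0.03448 = 1.6850
β_Eskola = 0.05616 / 0.03448 = 1.6288
β_P = Σ w_i β_i = 0.09×1.3837 + 0.18×0.3550 + 0.32×0.3306 + 0.27×1.6850 + 0.14×1.6288 = 0.9772
E(R_P) = R_f + β_P × MRP = 1.0% + 0.9772 × 4.3% = 5.20%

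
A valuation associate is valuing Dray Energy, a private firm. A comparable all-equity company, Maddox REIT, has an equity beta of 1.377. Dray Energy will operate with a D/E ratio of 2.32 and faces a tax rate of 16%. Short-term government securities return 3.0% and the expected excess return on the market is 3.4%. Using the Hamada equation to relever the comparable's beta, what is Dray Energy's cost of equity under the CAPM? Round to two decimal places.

16.81%

β_L = β_U × [1 + (1 − t)(D/E)] = 1.377 × [1 + (1 − 0.16) × 2.32]
    = 1.377 × [1 + 0.84 × 2.32] = 1.377 × 2.9488 = 4.0605
E(R) = R_f + β_L × MRP = 3.0% + 4.0605 × 3.4% = 16.81%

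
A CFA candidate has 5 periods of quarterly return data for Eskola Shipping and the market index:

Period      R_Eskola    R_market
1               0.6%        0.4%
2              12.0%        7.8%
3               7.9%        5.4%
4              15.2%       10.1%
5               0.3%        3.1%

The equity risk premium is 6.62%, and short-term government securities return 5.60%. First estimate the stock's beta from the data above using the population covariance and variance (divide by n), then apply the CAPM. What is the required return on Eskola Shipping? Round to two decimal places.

Mean R_i = (0.6 + 12.0 + 7.9 + 15.2 + 0.3) / 5 = 7.2000%
Mean R_m = (0.4 + 7.8 + 5.4 + 10.1 + 3.1) / 5 = 5.3600%
Σ(R_i − R̄_i)(R_m − R̄_m) = 97.9900  ⇒  Cov = 97.9900 / 5 = 19.5980
Σ(R_m − R̄_m)² = 58.1320  ⇒  Var(R_m) = 58.1320 / 5 = 11.6264
β = Cov / Var(R_m) = 19.5980 / 11.6264 = 1.6856
E(R) = R_f + β × MRP = 5.60% + 1.6856 × 6.62% = 16.76%

16.76%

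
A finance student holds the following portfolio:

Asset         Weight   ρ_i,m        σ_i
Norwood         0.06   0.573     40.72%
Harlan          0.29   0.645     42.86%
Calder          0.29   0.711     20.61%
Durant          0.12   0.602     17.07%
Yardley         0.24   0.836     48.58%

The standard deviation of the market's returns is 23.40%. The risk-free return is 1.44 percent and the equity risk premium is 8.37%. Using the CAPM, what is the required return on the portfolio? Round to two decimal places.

β_Norwood = 0.573 × 40.72% / 23.40% = 0.9971
β_Harlan = 0.645 × 42.86% / 23.40% = 1.1814
β_Calder = 0.711 × 20.61% / 23.40% = 0.6262
β_Durant = 0.602 × 17.07% / 23.40% = 0.4392
β_Yardley = 0.836 × 48.58% / 23.40% = 1.7356
β_P = Σ w_i β_i = 0.06×0.9971 + 0.29×1.1814 + 0.29×0.6262 + 0.12×0.4392 + 0.24×1.7356 = 1.0533
E(R_P) = R_f + β_P × MRP = 1.44% + 1.0533 × 8.37% = 10.26%

10.26%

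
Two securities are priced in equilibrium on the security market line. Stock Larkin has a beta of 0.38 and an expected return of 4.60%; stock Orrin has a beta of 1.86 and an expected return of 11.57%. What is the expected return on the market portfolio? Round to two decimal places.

7.52%

Both satisfy E(R) = R_f + β·MRP, so the slope of the SML is
MRP = (11.57% − 4.60%) / (1.86 − 0.38) = 6.97% / 1.48 = 4.7095%
R_f = E(R_Larkin) − β_Larkin·MRP = 4.60% − 0.38 × 4.7095% = 2.8104%
E(R_m) = R_f + MRP = 2.8104% + 4.7095% = 7.52%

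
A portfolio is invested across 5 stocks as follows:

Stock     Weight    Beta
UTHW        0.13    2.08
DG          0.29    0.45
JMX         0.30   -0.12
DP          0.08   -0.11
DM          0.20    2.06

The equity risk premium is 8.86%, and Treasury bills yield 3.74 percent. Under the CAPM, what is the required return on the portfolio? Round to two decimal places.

10.55%

β_P = Σ w_i β_i = 0.13×2.08 + 0.29×0.45 + 0.30×-0.12 + 0.08×-0.11 + 0.20×2.06 = 0.7681
E(R_P) = R_f + β_P × MRP = 3.74% + 0.7681 × 8.86% = 10.55%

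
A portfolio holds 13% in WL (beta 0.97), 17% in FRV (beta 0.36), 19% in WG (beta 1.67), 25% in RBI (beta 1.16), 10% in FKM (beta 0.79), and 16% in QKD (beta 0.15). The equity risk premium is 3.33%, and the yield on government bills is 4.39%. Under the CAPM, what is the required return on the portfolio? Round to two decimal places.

β_P = Σ w_i β_i = 0.13×0.97 + 0.17×0.36 + 0.19×1.67 + 0.25×1.16 + 0.10×0.79 + 0.16×0.15 = 0.8976
E(R_P) = R_f + β_P × MRP = 4.39% + 0.8976 × 3.33% = 7.38%

7.38%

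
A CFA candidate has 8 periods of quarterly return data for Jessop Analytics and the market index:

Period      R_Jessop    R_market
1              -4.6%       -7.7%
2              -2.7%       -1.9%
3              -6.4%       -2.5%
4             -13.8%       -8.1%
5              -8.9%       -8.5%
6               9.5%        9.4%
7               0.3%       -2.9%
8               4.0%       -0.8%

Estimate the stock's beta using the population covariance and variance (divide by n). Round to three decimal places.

Mean R_i = (-4.6 − 2.7 − 6.4 − 13.8 − 8.9 + 9.5 + 0.3 + 4.0) / 8 = -2.8250%
Mean R_m = (-7.7 − 1.9 − 2.5 − 8.1 − 8.5 + 9.4 − 2.9 − 0.8) / 8 = -2.8750%
Σ(R_i − R̄_i)(R_m − R̄_m) = 264.2350  ⇒  Cov = 264.2350 / 8 = 33.0294
Σ(R_m − R̄_m)² = 238.2950  ⇒  Var(R_m) = 238.2950 / 8 = 29.7869
β = Cov / Var(R_m) = 33.0294 / 29.7869 = 1.1089

1.109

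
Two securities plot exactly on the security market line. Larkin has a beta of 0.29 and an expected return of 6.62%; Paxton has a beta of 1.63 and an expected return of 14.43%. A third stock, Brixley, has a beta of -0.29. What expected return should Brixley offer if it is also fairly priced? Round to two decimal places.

3.24%

MRP (SML slope) = (14.43% − 6.62%) / (1.63 − 0.29) = 7.81% / 1.34 = 5.8284%
R_f (intercept) = 6.62% − 0.29 × 5.8284% = 4.9298%
E(R_Brixley) = R_f + β × MRP = 4.9298% + -0.29 × 5.8284% = 3.24%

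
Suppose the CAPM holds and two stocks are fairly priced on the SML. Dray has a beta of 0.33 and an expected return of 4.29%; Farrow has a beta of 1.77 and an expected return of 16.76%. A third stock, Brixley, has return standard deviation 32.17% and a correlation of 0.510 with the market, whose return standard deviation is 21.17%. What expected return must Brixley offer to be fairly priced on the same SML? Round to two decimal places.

MRP = (16.76% − 4.29%) / (1.77 − 0.33) = 8.6597%
R_f = 4.29% − 0.33 × 8.6597% = 1.4323%
β_Brixley = ρ·σ_i/σ_m = 0.510 × 32.17 / 21.17 = 0.7750
E(R_Brixley) = R_f + β × MRP = 1.4323% + 0.7750 × 8.6597% = 8.14%

8.14%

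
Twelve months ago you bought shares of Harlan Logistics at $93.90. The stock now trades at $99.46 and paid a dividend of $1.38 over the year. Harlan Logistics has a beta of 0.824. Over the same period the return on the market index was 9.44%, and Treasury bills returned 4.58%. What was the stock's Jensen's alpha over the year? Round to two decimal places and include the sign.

-1.19%

Realised HPR = (P1 + D1 − P0) / P0 = (99.46 + 1.38 − 93.90) / 93.90 = 6.94 / 93.90 = 7.3908%
MRP = 9.44% − 4.58% = 4.86%
CAPM required = R_f + β·MRP = 4.58% + 0.824 × 4.86% = 8.58464%
α = realised − required = 7.3908% − 8.58464% = -1.19%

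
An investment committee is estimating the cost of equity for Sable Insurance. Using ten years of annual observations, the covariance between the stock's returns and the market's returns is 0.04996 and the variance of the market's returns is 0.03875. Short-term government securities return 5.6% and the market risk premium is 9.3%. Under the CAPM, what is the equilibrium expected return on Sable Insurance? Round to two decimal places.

17.59%

β = Cov(R_i, R_m) / Var(R_m) = 0.04996 / 0.03875 = 1.2893
E(R) = R_f + β × MRP = 5.6% + 1.2893 × 9.3% = 17.59%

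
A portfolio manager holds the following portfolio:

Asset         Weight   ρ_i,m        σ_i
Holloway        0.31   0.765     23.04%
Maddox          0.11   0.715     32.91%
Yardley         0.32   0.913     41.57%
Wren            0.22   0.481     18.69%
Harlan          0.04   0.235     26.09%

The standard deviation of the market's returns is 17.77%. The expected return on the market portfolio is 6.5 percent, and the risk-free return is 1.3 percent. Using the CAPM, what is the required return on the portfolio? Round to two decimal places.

β_Holloway = 0.765 × 23.04% / 17.77% = 0.9919
β_Maddox = 0.715 × 32.91% / 17.77% = 1.3242
β_Yardley = 0.913 × 41.57% / 17.77% = 2.1358
β_Wren = 0.481 × 18.69% / 17.77% = 0.5059
β_Harlan = 0.235 × 26.09% / 17.77% = 0.3450
β_P = Σ w_i β_i = 0.31×0.9919 + 0.11×1.3242 + 0.32×2.1358 + 0.22×0.5059 + 0.04×0.3450 = 1.2617
MRP = 6.5% − 1.3% = 5.20%
E(R_P) = R_f + β_P × MRP = 1.3% + 1.2617 × 5.2% = 7.86%

7.86%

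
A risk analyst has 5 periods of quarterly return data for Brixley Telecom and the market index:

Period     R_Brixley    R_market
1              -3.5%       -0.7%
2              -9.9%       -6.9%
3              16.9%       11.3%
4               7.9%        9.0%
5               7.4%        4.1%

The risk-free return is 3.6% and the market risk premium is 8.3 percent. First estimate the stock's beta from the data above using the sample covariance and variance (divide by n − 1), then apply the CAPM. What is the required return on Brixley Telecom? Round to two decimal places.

Mean R_i = (-3.5 − 9.9 + 16.9 + 7.9 + 7.4) / 5 = 3.7600%
Mean R_m = (-0.7 − 6.9 + 11.3 + 9.0 + 4.1) / 5 = 3.3600%
Σ(R_i − R̄_i)(R_m − R̄_m) = 300.0020  ⇒  Cov = 300.0020 / 4 = 75.0005
Σ(R_m − R̄_m)² = 217.1520  ⇒  Var(R_m) = 217.1520 / 4 = 54.2880
β = Cov / Var(R_m) = 75.0005 / 54.2880 = 1.3815
E(R) = R_f + β × MRP = 3.6% + 1.3815 × 8.3% = 15.07%

15.07%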